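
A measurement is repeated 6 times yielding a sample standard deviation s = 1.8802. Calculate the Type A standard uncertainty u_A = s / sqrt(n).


u_A = s / sqrt(n)
u_A = 1.8802 / sqrt(6)
u_A = 1.8802 / 2.4494897
u_A = 0.7676

0.7676


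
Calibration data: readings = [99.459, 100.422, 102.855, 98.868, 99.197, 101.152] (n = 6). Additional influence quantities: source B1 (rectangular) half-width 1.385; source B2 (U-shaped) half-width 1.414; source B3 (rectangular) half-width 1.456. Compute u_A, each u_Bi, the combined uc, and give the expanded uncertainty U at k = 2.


mean = (99.459 + 100.422 + 102.855 + 98.868 + 99.197 + 101.152) / 6 = 100.3255
s = sqrt(sum((x - mean)^2)/(n-1)) = 1.4992949
u_A = s / sqrt(n) = 1.4992949 / sqrt(6) = 0.61208458
u_B1 = 1.385 / sqrt(3) = 0.79963012
u_B2 = 1.414 / sqrt(2) = 0.99984899
u_B3 = 1.456 / sqrt(3) = 0.84062199
uc = sqrt(0.61208458^2 + 0.79963012^2 + 0.99984899^2 + 0.84062199^2) = 1.6493633
U = k * uc = 2 * 1.6493633
U = 3.2987

3.2987


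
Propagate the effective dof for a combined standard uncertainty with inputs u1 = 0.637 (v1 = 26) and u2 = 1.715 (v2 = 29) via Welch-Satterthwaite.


uc = sqrt(u1^2 + u2^2) = sqrt(0.637^2 + 1.715^2) = 1.8294792
v_eff = uc^4 / (u1^4/v1 + u2^4/v2)
= 1.8294792^4 / (0.637^4/26 + 1.715^4/29)
= 11.20237 / 0.30463624
v_eff = 36.7729

36.7729


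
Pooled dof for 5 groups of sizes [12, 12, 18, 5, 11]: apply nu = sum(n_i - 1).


nu = sum_i (n_i - 1)
nu = ((12 - 1) + (12 - 1) + (18 - 1) + (5 - 1) + (11 - 1))
nu = 11 + 11 + 17 + 4 + 10
nu = 53

53


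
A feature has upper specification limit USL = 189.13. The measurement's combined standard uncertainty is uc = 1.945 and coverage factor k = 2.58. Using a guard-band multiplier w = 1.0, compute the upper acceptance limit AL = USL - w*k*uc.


U = k * uc = 2.58 * 1.945 = 5.0181
guard band g = w * U = 1.0 * 5.0181 = 5.0181
AL = USL - g = 189.13 - 5.0181
AL = 184.1119

184.1119


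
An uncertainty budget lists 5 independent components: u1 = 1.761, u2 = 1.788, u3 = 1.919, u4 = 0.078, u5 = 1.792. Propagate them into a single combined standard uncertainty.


uc = sqrt(1.761^2 + 1.788^2 + 1.919^2 + 0.078^2 + 1.792^2)
uc = sqrt(13.197974)
uc = 3.6329

3.6329


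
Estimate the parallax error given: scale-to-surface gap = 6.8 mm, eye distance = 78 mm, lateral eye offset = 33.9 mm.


error = h * offset / d
= 6.8 * 33.9 / 78
= 2.9554

2.9554


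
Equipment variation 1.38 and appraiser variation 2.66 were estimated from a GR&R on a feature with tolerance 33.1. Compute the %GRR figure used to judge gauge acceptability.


GRR = sqrt(EV^2 + AV^2) = sqrt(1.38^2 + 2.66^2) = 2.9966648
%GRR = GRR / tol * 100 = 2.9966648 / 33.1 * 100
%GRR = 9.0534

9.0534


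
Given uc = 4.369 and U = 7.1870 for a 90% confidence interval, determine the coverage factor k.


k = U / uc
k = 7.1870 / 4.369
k = 1.645

1.645


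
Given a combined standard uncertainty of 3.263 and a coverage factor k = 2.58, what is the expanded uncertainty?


U = k * uc
U = 2.58 * 3.263
U = 8.4185

8.4185


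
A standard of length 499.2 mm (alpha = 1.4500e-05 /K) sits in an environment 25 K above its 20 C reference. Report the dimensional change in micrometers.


dL = L * alpha * dT
= 499.2 * 1.4500e-05 * 25
= 0.1809600 mm
dL_um = 0.1809600 * 1000 = 180.9600 um

180.9600


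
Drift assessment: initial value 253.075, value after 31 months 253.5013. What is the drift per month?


rate = (v2 - v1) / months
= (253.5013 - 253.075) / 31
= 0.4263 / 31
= 0.0138

0.0138


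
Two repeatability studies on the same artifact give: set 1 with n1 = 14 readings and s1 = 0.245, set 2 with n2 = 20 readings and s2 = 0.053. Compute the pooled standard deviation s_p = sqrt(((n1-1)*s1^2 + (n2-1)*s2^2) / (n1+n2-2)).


s_p = sqrt(((n1-1)*s1^2 + (n2-1)*s2^2) / (n1+n2-2))
numerator = (14-1)*0.245^2 + (20-1)*0.053^2 = 0.780325 + 0.053371 = 0.833696
denominator = 14 + 20 - 2 = 32
s_p^2 = 0.833696 / 32 = 0.026053
s_p = sqrt(0.026053) = 0.1614

0.1614


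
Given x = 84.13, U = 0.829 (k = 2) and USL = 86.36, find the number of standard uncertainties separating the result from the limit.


u = U / k = 0.829 / 2 = 0.4145
margin = |USL - x| = |86.36 - 84.13| = 2.23
z = margin / u = 2.23 / 0.4145
z = 5.3800

5.3800


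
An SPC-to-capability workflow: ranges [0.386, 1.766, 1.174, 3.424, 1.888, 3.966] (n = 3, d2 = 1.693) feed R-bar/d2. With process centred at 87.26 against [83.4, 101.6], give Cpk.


R_bar = (0.386 + 1.766 + 1.174 + 3.424 + 1.888 + 3.966) / 6 = 2.1006667
sigma = R_bar / d2 = 2.1006667 / 1.693 = 1.2407955
Cp = (USL - LSL)/(6*sigma) = (101.6 - 83.4)/(6*1.2407955) = 2.4447
Cpu = (101.6 - 87.26)/(3*1.2407955) = 3.8524
Cpl = (87.26 - 83.4)/(3*1.2407955) = 1.0370
Cpk = min(Cpu, Cpl) = 1.0370

1.0370


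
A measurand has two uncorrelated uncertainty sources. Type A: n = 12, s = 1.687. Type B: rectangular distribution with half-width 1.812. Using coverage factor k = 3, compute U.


u_A = s / sqrt(n) = 1.687 / sqrt(12) = 0.48699495
u_B = half_width / sqrt(3) = 1.812 / sqrt(3) = 1.0461587
uc = sqrt(u_A^2 + u_B^2) = sqrt(0.48699495^2 + 1.0461587^2) = 1.153955
U = k * uc = 3 * 1.153955
U = 3.4619

3.4619


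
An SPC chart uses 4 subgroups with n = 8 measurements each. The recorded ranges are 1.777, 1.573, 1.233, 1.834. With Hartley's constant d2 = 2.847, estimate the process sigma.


R_bar = (1.777 + 1.573 + 1.233 + 1.834) / 4
R_bar = 6.417 / 4 = 1.60425
sigma_hat = R_bar / d2 = 1.60425 / 2.847 = 0.5635

0.5635


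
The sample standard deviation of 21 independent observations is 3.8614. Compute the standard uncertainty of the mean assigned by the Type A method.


u_A = s / sqrt(n)
u_A = 3.8614 / sqrt(21)
u_A = 3.8614 / 4.5825757
u_A = 0.8426

0.8426


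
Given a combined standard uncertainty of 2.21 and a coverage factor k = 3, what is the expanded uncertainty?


U = k * uc
U = 3 * 2.21
U = 6.6300

6.6300


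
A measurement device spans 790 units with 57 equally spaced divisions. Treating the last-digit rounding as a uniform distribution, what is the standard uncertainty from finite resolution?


resolution = range / divisions
resolution = 790 / 57 = 13.859649
u_res = resolution / (2*sqrt(3))
u_res = 13.859649 / 3.4641016
u_res = 4.0009

4.0009


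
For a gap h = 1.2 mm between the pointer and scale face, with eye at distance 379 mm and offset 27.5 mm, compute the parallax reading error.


error = h * offset / d
= 1.2 * 27.5 / 379
= 0.0871

0.0871


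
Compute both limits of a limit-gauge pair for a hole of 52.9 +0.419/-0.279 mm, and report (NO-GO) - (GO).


GO = nominal - lower_tol (smallest hole = maximum material condition)
GO = 52.9 - 0.279 = 52.621
NO-GO = nominal + upper_tol (largest hole = least material condition)
NO-GO = 52.9 + 0.419 = 53.319
spread = NO-GO - GO = 53.319 - 52.621 = 0.6980

0.6980


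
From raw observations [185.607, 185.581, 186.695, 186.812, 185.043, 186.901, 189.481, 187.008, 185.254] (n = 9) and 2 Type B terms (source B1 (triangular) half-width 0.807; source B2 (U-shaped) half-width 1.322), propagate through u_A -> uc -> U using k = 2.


mean = (185.607 + 185.581 + 186.695 + 186.812 + 185.043 + 186.901 + 189.481 + 187.008 + 185.254) / 9 = 186.4868889
s = sqrt(sum((x - mean)^2)/(n-1)) = 1.3581432
u_A = s / sqrt(n) = 1.3581432 / sqrt(9) = 0.4527144
u_B1 = 0.807 / sqrt(6) = 0.32945637
u_B2 = 1.322 / sqrt(2) = 0.93479516
uc = sqrt(0.4527144^2 + 0.32945637^2 + 0.93479516^2) = 1.0896485
U = k * uc = 2 * 1.0896485
U = 2.1793

2.1793


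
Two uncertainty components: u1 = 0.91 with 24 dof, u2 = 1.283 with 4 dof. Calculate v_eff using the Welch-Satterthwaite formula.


uc = sqrt(u1^2 + u2^2) = sqrt(0.91^2 + 1.283^2) = 1.5729555
v_eff = uc^4 / (u1^4/v1 + u2^4/v2)
= 1.5729555^4 / (0.91^4/24 + 1.283^4/4)
= 6.1216112 / 0.70597515
v_eff = 8.6711

8.6711


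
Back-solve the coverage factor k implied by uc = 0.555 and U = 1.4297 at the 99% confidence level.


k = U / uc
k = 1.4297 / 0.555
k = 2.576

2.576


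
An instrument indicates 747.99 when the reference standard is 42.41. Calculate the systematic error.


Systematic error = measured - true
= 747.99 - 42.41
= 705.5800

705.5800


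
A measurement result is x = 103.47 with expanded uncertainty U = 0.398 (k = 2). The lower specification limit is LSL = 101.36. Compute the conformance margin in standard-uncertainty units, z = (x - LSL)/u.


u = U / k = 0.398 / 2 = 0.199
margin = |LSL - x| = |101.36 - 103.47| = 2.11
z = margin / u = 2.11 / 0.199
z = 10.6030

10.6030


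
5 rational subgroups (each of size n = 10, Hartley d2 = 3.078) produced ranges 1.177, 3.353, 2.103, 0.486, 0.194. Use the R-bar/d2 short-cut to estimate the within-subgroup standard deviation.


R_bar = (1.177 + 3.353 + 2.103 + 0.486 + 0.194) / 5
R_bar = 7.313 / 5 = 1.4626
sigma_hat = R_bar / d2 = 1.4626 / 3.078 = 0.4752

0.4752


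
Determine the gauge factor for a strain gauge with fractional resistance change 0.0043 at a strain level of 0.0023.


GF = (dR/R) / epsilon
= 0.0043 / 0.0023
= 1.8696

1.8696


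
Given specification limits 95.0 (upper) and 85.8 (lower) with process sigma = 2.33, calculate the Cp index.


Cp = (USL - LSL) / (6 * sigma)
= (95.0 - 85.8) / (6 * 2.33)
= 9.2000 / 13.9800
= 0.6581

0.6581


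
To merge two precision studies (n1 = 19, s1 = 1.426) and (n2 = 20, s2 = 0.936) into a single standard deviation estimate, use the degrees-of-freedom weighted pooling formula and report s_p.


s_p = sqrt(((n1-1)*s1^2 + (n2-1)*s2^2) / (n1+n2-2))
numerator = (19-1)*1.426^2 + (20-1)*0.936^2 = 36.602568 + 16.645824 = 53.248392
denominator = 19 + 20 - 2 = 37
s_p^2 = 53.248392 / 37 = 1.4391457
s_p = sqrt(1.4391457) = 1.1996

1.1996


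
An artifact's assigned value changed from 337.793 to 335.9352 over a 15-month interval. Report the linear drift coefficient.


rate = (v2 - v1) / months
= (335.9352 - 337.793) / 15
= -1.8578 / 15
= -0.1239

-0.1239


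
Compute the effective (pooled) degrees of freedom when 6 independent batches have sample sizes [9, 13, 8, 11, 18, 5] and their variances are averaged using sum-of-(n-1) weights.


nu = sum_i (n_i - 1)
nu = ((9 - 1) + (13 - 1) + (8 - 1) + (11 - 1) + (18 - 1) + (5 - 1))
nu = 8 + 12 + 7 + 10 + 17 + 4
nu = 58

58


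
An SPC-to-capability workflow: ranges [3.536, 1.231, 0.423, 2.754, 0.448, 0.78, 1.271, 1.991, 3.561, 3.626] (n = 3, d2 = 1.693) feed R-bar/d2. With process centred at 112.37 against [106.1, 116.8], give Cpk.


R_bar = (3.536 + 1.231 + 0.423 + 2.754 + 0.448 + 0.78 + 1.271 + 1.991 + 3.561 + 3.626) / 10 = 1.9621
sigma = R_bar / d2 = 1.9621 / 1.693 = 1.1589486
Cp = (USL - LSL)/(6*sigma) = (116.8 - 106.1)/(6*1.1589486) = 1.5388
Cpu = (116.8 - 112.37)/(3*1.1589486) = 1.2741
Cpl = (112.37 - 106.1)/(3*1.1589486) = 1.8034
Cpk = min(Cpu, Cpl) = 1.2741

1.2741


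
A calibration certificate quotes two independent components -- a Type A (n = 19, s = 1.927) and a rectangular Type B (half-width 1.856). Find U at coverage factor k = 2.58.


u_A = s / sqrt(n) = 1.927 / sqrt(19) = 0.44208412
u_B = half_width / sqrt(3) = 1.856 / sqrt(3) = 1.0715621
uc = sqrt(u_A^2 + u_B^2) = sqrt(0.44208412^2 + 1.0715621^2) = 1.1591737
U = k * uc = 2.58 * 1.1591737
U = 2.9907

2.9907


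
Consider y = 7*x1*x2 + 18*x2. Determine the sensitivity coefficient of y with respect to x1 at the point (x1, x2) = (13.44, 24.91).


y = 7*x1*x2 + 18*x2
dy/dx1 = 7*x2
Evaluate at x2 = 24.91: c1 = 7 * 24.91
c1 = 174.3700

174.3700


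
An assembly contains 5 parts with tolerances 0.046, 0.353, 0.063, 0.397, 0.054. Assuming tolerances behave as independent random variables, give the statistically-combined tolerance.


RSS = sqrt(0.046^2 + 0.353^2 + 0.063^2 + 0.397^2 + 0.054^2)
= sqrt(0.291219)
= 0.5396

0.5396


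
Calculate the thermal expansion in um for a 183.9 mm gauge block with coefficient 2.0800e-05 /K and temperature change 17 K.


dL = L * alpha * dT
= 183.9 * 2.0800e-05 * 17
= 0.0650270 mm
dL_um = 0.0650270 * 1000 = 65.0270 um

65.0270


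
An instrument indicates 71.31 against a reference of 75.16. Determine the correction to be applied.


Correction = standard - reading
= 75.16 - 71.31
= 3.8500

3.8500


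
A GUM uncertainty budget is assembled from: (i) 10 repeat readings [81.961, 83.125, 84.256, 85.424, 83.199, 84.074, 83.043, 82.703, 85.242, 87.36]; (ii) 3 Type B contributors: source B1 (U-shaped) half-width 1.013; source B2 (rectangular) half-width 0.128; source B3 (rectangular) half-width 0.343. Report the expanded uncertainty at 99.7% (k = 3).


mean = (81.961 + 83.125 + 84.256 + 85.424 + 83.199 + 84.074 + 83.043 + 82.703 + 85.242 + 87.36) / 10 = 84.0387
s = sqrt(sum((x - mean)^2)/(n-1)) = 1.601346
u_A = s / sqrt(n) = 1.601346 / sqrt(10) = 0.50639007
u_B1 = 1.013 / sqrt(2) = 0.71629917
u_B2 = 0.128 / sqrt(3) = 0.073900834
u_B3 = 0.343 / sqrt(3) = 0.19803114
uc = sqrt(0.50639007^2 + 0.71629917^2 + 0.073900834^2 + 0.19803114^2) = 0.90232648
U = k * uc = 3 * 0.90232648
U = 2.7070

2.7070


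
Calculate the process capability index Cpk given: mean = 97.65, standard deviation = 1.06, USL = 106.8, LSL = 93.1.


Cpu = (USL - mean) / (3*sigma) = (106.8 - 97.65) / (3*1.06) = 2.8774
Cpl = (mean - LSL) / (3*sigma) = (97.65 - 93.1) / (3*1.06) = 1.4308
Cpk = min(Cpu, Cpl) = 1.4308

1.4308


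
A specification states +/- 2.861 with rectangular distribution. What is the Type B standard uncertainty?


u_B = half_width / sqrt(3)
u_B = 2.861 / 1.7320508
u_B = 1.6518

1.6518


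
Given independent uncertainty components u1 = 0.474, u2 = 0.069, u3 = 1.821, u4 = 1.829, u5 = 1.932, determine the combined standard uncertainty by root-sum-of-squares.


uc = sqrt(0.474^2 + 0.069^2 + 1.821^2 + 1.829^2 + 1.932^2)
uc = sqrt(10.623343)
uc = 3.2593

3.2593


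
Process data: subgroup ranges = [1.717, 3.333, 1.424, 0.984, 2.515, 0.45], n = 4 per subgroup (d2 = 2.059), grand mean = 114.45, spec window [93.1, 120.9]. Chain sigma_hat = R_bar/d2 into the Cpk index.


R_bar = (1.717 + 3.333 + 1.424 + 0.984 + 2.515 + 0.45) / 6 = 1.7371667
sigma = R_bar / d2 = 1.7371667 / 2.059 = 0.84369437
Cp = (USL - LSL)/(6*sigma) = (120.9 - 93.1)/(6*0.84369437) = 5.4917
Cpu = (120.9 - 114.45)/(3*0.84369437) = 2.5483
Cpl = (114.45 - 93.1)/(3*0.84369437) = 8.4351
Cpk = min(Cpu, Cpl) = 2.5483

2.5483


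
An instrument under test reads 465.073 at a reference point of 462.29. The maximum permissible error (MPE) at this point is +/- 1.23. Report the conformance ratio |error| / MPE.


e = indication - reference = 465.073 - 462.29 = 2.7830
|e| = 2.7830
ratio = |e| / MPE = 2.7830 / 1.23
ratio = 2.2626

2.2626


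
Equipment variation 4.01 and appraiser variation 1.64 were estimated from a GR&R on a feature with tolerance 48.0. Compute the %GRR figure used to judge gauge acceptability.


GRR = sqrt(EV^2 + AV^2) = sqrt(4.01^2 + 1.64^2) = 4.3324012
%GRR = GRR / tol * 100 = 4.3324012 / 48.0 * 100
%GRR = 9.0258

9.0258


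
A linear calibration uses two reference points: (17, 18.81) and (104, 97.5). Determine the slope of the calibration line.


slope = (y2 - y1) / (x2 - x1)
= (97.5 - 18.81) / (104 - 17)
= 78.6900 / 87
= 0.9045

0.9045


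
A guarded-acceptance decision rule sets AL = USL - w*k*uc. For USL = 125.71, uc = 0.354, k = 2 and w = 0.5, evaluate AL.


U = k * uc = 2 * 0.354 = 0.708
guard band g = w * U = 0.5 * 0.708 = 0.354
AL = USL - g = 125.71 - 0.354
AL = 125.3560

125.3560


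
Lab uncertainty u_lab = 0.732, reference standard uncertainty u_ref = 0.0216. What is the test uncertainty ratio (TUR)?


TUR = u_lab / u_ref
= 0.732 / 0.0216
= 33.8889

33.8889


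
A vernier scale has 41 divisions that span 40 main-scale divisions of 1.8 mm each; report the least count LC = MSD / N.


LC = MSD / n_div
= 1.8 / 41
= 0.0439

0.0439


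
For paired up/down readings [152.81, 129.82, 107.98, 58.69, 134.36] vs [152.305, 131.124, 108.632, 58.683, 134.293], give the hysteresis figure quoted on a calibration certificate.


|152.81 - 152.305| = 0.5050
|129.82 - 131.124| = 1.3040
|107.98 - 108.632| = 0.6520
|58.69 - 58.683| = 0.0070
|134.36 - 134.293| = 0.0670
hysteresis = max(diffs) = 1.3040

1.3040


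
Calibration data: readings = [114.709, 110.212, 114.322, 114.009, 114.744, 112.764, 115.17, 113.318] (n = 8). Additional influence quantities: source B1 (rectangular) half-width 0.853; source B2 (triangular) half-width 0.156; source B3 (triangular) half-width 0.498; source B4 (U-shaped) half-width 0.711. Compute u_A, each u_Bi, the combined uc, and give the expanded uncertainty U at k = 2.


mean = (114.709 + 110.212 + 114.322 + 114.009 + 114.744 + 112.764 + 115.17 + 113.318) / 8 = 113.656
s = sqrt(sum((x - mean)^2)/(n-1)) = 1.6001767
u_A = s / sqrt(n) = 1.6001767 / sqrt(8) = 0.5657479
u_B1 = 0.853 / sqrt(3) = 0.49247978
u_B2 = 0.156 / sqrt(6) = 0.063686733
u_B3 = 0.498 / sqrt(6) = 0.20330765
u_B4 = 0.711 / sqrt(2) = 0.50275292
uc = sqrt(0.5657479^2 + 0.49247978^2 + 0.063686733^2 + 0.20330765^2 + 0.50275292^2) = 0.92777019
U = k * uc = 2 * 0.92777019
U = 1.8555

1.8555


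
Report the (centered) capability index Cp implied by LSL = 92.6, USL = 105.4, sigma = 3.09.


Cp = (USL - LSL) / (6 * sigma)
= (105.4 - 92.6) / (6 * 3.09)
= 12.8000 / 18.5400
= 0.6904

0.6904


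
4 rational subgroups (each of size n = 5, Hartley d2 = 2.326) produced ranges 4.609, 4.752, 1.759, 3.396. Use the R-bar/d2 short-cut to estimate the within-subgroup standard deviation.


R_bar = (4.609 + 4.752 + 1.759 + 3.396) / 4
R_bar = 14.516 / 4 = 3.629
sigma_hat = R_bar / d2 = 3.629 / 2.326 = 1.5602

1.5602


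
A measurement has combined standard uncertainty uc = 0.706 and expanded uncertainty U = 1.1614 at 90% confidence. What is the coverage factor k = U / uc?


k = U / uc
k = 1.1614 / 0.706
k = 1.645

1.645


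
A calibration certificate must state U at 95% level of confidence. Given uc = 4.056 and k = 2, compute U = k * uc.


U = k * uc
U = 2 * 4.056
U = 8.1120

8.1120


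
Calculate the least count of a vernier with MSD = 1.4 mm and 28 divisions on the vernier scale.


LC = MSD / n_div
= 1.4 / 28
= 0.0500

0.0500


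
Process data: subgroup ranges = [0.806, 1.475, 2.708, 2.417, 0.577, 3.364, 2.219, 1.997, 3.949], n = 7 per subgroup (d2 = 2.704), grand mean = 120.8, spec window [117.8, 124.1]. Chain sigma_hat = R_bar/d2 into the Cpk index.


R_bar = (0.806 + 1.475 + 2.708 + 2.417 + 0.577 + 3.364 + 2.219 + 1.997 + 3.949) / 9 = 2.168
sigma = R_bar / d2 = 2.168 / 2.704 = 0.80177515
Cp = (USL - LSL)/(6*sigma) = (124.1 - 117.8)/(6*0.80177515) = 1.3096
Cpu = (124.1 - 120.8)/(3*0.80177515) = 1.3720
Cpl = (120.8 - 117.8)/(3*0.80177515) = 1.2472
Cpk = min(Cpu, Cpl) = 1.2472

1.2472


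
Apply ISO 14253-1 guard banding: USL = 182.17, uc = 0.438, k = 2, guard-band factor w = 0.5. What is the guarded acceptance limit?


U = k * uc = 2 * 0.438 = 0.876
guard band g = w * U = 0.5 * 0.876 = 0.438
AL = USL - g = 182.17 - 0.438
AL = 181.7320

181.7320


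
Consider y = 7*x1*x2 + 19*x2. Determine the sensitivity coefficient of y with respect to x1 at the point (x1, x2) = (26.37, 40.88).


y = 7*x1*x2 + 19*x2
dy/dx1 = 7*x2
Evaluate at x2 = 40.88: c1 = 7 * 40.88
c1 = 286.1600

286.1600


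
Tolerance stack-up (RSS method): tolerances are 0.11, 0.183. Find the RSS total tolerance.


RSS = sqrt(0.11^2 + 0.183^2)
= sqrt(0.045589)
= 0.2135

0.2135


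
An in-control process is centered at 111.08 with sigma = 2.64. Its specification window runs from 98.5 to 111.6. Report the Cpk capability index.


Cpu = (USL - mean) / (3*sigma) = (111.6 - 111.08) / (3*2.64) = 0.0657
Cpl = (mean - LSL) / (3*sigma) = (111.08 - 98.5) / (3*2.64) = 1.5884
Cpk = min(Cpu, Cpl) = 0.0657

0.0657


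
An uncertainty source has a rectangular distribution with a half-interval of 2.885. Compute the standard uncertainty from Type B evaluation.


u_B = half_width / sqrt(3)
u_B = 2.885 / 1.7320508
u_B = 1.6657

1.6657


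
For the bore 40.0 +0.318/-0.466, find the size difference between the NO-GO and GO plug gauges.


GO = nominal - lower_tol (smallest hole = maximum material condition)
GO = 40.0 - 0.466 = 39.534
NO-GO = nominal + upper_tol (largest hole = least material condition)
NO-GO = 40.0 + 0.318 = 40.318
spread = NO-GO - GO = 40.318 - 39.534 = 0.7840

0.7840


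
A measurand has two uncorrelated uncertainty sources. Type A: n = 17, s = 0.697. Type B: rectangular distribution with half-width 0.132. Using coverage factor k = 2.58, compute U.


u_A = s / sqrt(n) = 0.697 / sqrt(17) = 0.16904733
u_B = half_width / sqrt(3) = 0.132 / sqrt(3) = 0.076210236
uc = sqrt(u_A^2 + u_B^2) = sqrt(0.16904733^2 + 0.076210236^2) = 0.18543193
U = k * uc = 2.58 * 0.18543193
U = 0.4784

0.4784


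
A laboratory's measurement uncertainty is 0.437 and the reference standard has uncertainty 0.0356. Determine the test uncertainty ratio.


TUR = u_lab / u_ref
= 0.437 / 0.0356
= 12.2753

12.2753


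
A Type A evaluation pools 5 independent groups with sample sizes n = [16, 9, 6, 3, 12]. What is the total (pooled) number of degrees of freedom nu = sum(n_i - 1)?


nu = sum_i (n_i - 1)
nu = ((16 - 1) + (9 - 1) + (6 - 1) + (3 - 1) + (12 - 1))
nu = 15 + 8 + 5 + 2 + 11
nu = 41

41


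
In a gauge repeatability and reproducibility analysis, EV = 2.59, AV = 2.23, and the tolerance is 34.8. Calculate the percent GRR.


GRR = sqrt(EV^2 + AV^2) = sqrt(2.59^2 + 2.23^2) = 3.4177478
%GRR = GRR / tol * 100 = 3.4177478 / 34.8 * 100
%GRR = 9.8211

9.8211


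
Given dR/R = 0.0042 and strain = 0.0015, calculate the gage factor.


GF = (dR/R) / epsilon
= 0.0042 / 0.0015
= 2.8000

2.8000


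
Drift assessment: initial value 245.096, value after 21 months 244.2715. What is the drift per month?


rate = (v2 - v1) / months
= (244.2715 - 245.096) / 21
= -0.8245 / 21
= -0.0393

-0.0393


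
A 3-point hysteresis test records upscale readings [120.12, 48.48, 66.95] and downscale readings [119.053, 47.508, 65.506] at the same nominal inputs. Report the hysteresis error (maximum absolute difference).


|120.12 - 119.053| = 1.0670
|48.48 - 47.508| = 0.9720
|66.95 - 65.506| = 1.4440
hysteresis = max(diffs) = 1.4440

1.4440


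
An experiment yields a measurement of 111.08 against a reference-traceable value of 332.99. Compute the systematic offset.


Systematic error = measured - true
= 111.08 - 332.99
= -221.9100

-221.9100


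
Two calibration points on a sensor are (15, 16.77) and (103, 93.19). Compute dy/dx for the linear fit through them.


slope = (y2 - y1) / (x2 - x1)
= (93.19 - 16.77) / (103 - 15)
= 76.4200 / 88
= 0.8684

0.8684


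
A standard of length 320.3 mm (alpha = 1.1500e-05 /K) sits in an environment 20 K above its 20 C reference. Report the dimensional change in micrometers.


dL = L * alpha * dT
= 320.3 * 1.1500e-05 * 20
= 0.0736690 mm
dL_um = 0.0736690 * 1000 = 73.6690 um

73.6690


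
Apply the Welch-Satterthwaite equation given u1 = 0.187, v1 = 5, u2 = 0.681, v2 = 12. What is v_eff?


uc = sqrt(u1^2 + u2^2) = sqrt(0.187^2 + 0.681^2) = 0.70620818
v_eff = uc^4 / (u1^4/v1 + u2^4/v2)
= 0.70620818^4 / (0.187^4/5 + 0.681^4/12)
= 0.24873161 / 0.018167422
v_eff = 13.6911

13.6911


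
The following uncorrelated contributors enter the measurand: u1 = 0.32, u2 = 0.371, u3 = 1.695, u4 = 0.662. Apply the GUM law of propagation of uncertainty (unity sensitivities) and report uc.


uc = sqrt(0.32^2 + 0.371^2 + 1.695^2 + 0.662^2)
uc = sqrt(3.55131)
uc = 1.8845

1.8845


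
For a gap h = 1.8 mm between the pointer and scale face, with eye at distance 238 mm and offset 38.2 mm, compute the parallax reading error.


error = h * offset / d
= 1.8 * 38.2 / 238
= 0.2889

0.2889


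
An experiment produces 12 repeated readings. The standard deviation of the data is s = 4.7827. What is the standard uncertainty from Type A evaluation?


u_A = s / sqrt(n)
u_A = 4.7827 / sqrt(12)
u_A = 4.7827 / 3.4641016
u_A = 1.3806

1.3806


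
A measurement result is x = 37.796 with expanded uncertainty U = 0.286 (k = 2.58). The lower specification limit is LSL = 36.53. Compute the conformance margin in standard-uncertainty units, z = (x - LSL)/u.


u = U / k = 0.286 / 2.58 = 0.11085271
margin = |LSL - x| = |36.53 - 37.796| = 1.266
z = margin / u = 1.266 / 0.11085271
z = 11.4206

11.4206


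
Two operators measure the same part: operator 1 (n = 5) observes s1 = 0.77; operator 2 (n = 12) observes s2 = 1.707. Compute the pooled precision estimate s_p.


s_p = sqrt(((n1-1)*s1^2 + (n2-1)*s2^2) / (n1+n2-2))
numerator = (5-1)*0.77^2 + (12-1)*1.707^2 = 2.3716 + 32.052339 = 34.423939
denominator = 5 + 12 - 2 = 15
s_p^2 = 34.423939 / 15 = 2.2949293
s_p = sqrt(2.2949293) = 1.5149

1.5149


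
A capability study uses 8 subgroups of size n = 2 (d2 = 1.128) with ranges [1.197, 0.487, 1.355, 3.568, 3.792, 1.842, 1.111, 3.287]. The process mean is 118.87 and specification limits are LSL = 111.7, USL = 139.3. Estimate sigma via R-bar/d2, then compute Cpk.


R_bar = (1.197 + 0.487 + 1.355 + 3.568 + 3.792 + 1.842 + 1.111 + 3.287) / 8 = 2.079875
sigma = R_bar / d2 = 2.079875 / 1.128 = 1.8438608
Cp = (USL - LSL)/(6*sigma) = (139.3 - 111.7)/(6*1.8438608) = 2.4948
Cpu = (139.3 - 118.87)/(3*1.8438608) = 3.6933
Cpl = (118.87 - 111.7)/(3*1.8438608) = 1.2962
Cpk = min(Cpu, Cpl) = 1.2962

1.2962


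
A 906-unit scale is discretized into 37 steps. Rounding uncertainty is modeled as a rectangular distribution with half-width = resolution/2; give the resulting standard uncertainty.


resolution = range / divisions
resolution = 906 / 37 = 24.486486
u_res = resolution / (2*sqrt(3))
u_res = 24.486486 / 3.4641016
u_res = 7.0686

7.0686


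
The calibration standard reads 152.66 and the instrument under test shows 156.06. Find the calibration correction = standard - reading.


Correction = standard - reading
= 152.66 - 156.06
= -3.4000

-3.4000


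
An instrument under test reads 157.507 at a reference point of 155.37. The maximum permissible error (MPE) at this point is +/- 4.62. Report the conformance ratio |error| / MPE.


e = indication - reference = 157.507 - 155.37 = 2.1370
|e| = 2.1370
ratio = |e| / MPE = 2.1370 / 4.62
ratio = 0.4626

0.4626


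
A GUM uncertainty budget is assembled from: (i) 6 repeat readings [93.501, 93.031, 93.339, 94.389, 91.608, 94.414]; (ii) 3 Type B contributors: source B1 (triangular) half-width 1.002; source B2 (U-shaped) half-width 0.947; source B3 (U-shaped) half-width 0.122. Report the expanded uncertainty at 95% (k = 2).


mean = (93.501 + 93.031 + 93.339 + 94.389 + 91.608 + 94.414) / 6 = 93.38033333
s = sqrt(sum((x - mean)^2)/(n-1)) = 1.0358903
u_A = s / sqrt(n) = 1.0358903 / sqrt(6) = 0.42290044
u_B1 = 1.002 / sqrt(6) = 0.40906479
u_B2 = 0.947 / sqrt(2) = 0.66963012
u_B3 = 0.122 / sqrt(2) = 0.086267027
uc = sqrt(0.42290044^2 + 0.40906479^2 + 0.66963012^2 + 0.086267027^2) = 0.89555864
U = k * uc = 2 * 0.89555864
U = 1.7911

1.7911


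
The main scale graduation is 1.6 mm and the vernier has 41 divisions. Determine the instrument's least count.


LC = MSD / n_div
= 1.6 / 41
= 0.0390

0.0390


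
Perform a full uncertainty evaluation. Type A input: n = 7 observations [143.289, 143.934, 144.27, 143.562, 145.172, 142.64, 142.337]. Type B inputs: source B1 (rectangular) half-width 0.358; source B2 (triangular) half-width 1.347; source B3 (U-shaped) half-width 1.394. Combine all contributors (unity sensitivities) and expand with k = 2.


mean = (143.289 + 143.934 + 144.27 + 143.562 + 145.172 + 142.64 + 142.337) / 7 = 143.6005714
s = sqrt(sum((x - mean)^2)/(n-1)) = 0.97010066
u_A = s / sqrt(n) = 0.97010066 / sqrt(7) = 0.36666358
u_B1 = 0.358 / sqrt(3) = 0.2066914
u_B2 = 1.347 / sqrt(6) = 0.54991045
u_B3 = 1.394 / sqrt(2) = 0.98570685
uc = sqrt(0.36666358^2 + 0.2066914^2 + 0.54991045^2 + 0.98570685^2) = 1.2046506
U = k * uc = 2 * 1.2046506
U = 2.4093

2.4093


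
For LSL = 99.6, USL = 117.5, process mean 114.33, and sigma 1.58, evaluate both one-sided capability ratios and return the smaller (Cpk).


Cpu = (USL - mean) / (3*sigma) = (117.5 - 114.33) / (3*1.58) = 0.6688
Cpl = (mean - LSL) / (3*sigma) = (114.33 - 99.6) / (3*1.58) = 3.1076
Cpk = min(Cpu, Cpl) = 0.6688

0.6688


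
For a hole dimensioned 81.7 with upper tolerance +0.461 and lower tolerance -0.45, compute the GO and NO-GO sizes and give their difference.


GO = nominal - lower_tol (smallest hole = maximum material condition)
GO = 81.7 - 0.45 = 81.25
NO-GO = nominal + upper_tol (largest hole = least material condition)
NO-GO = 81.7 + 0.461 = 82.161
spread = NO-GO - GO = 82.161 - 81.25 = 0.9110

0.9110


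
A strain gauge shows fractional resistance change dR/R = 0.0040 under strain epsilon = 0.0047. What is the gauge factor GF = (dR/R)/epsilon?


GF = (dR/R) / epsilon
= 0.0040 / 0.0047
= 0.8511

0.8511


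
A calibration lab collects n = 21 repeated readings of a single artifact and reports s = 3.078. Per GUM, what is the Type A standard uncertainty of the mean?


u_A = s / sqrt(n)
u_A = 3.078 / sqrt(21)
u_A = 3.078 / 4.5825757
u_A = 0.6717

0.6717


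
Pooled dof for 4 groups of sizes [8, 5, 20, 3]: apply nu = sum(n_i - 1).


nu = sum_i (n_i - 1)
nu = ((8 - 1) + (5 - 1) + (20 - 1) + (3 - 1))
nu = 7 + 4 + 19 + 2
nu = 32

32


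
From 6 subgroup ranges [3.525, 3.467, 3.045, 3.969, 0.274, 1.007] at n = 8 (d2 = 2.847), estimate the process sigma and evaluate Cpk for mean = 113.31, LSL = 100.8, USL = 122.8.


R_bar = (3.525 + 3.467 + 3.045 + 3.969 + 0.274 + 1.007) / 6 = 2.5478333
sigma = R_bar / d2 = 2.5478333 / 2.847 = 0.89491862
Cp = (USL - LSL)/(6*sigma) = (122.8 - 100.8)/(6*0.89491862) = 4.0972
Cpu = (122.8 - 113.31)/(3*0.89491862) = 3.5348
Cpl = (113.31 - 100.8)/(3*0.89491862) = 4.6596
Cpk = min(Cpu, Cpl) = 3.5348

3.5348


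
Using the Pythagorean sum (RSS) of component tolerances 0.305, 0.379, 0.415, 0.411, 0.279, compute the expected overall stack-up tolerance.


RSS = sqrt(0.305^2 + 0.379^2 + 0.415^2 + 0.411^2 + 0.279^2)
= sqrt(0.655653)
= 0.8097

0.8097


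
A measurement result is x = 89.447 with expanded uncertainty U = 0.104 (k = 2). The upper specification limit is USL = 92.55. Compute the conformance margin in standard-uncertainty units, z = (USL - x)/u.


u = U / k = 0.104 / 2 = 0.052
margin = |USL - x| = |92.55 - 89.447| = 3.103
z = margin / u = 3.103 / 0.052
z = 59.6731

59.6731


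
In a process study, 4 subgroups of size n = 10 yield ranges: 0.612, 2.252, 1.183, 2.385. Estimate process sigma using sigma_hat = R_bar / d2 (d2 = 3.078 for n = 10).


R_bar = (0.612 + 2.252 + 1.183 + 2.385) / 4
R_bar = 6.432 / 4 = 1.608
sigma_hat = R_bar / d2 = 1.608 / 3.078 = 0.5224

0.5224


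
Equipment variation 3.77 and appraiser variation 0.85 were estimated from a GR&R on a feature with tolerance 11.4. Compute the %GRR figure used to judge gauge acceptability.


GRR = sqrt(EV^2 + AV^2) = sqrt(3.77^2 + 0.85^2) = 3.8646345
%GRR = GRR / tol * 100 = 3.8646345 / 11.4 * 100
%GRR = 33.9003

33.9003


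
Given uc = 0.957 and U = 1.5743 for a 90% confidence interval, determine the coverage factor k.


k = U / uc
k = 1.5743 / 0.957
k = 1.645

1.645


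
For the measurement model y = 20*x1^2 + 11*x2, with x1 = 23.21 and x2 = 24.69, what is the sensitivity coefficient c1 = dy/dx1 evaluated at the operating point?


y = 20*x1^2 + 11*x2
dy/dx1 = 2*20*x1
Evaluate at x1 = 23.21: c1 = 40 * 23.21
c1 = 928.4000

928.4000


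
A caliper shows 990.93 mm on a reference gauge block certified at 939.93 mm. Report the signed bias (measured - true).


Systematic error = measured - true
= 990.93 - 939.93
= 51.0000

51.0000


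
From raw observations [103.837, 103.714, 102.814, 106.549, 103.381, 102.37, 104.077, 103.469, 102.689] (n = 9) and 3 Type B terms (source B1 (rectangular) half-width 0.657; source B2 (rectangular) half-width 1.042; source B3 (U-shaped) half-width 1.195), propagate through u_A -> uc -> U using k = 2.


mean = (103.837 + 103.714 + 102.814 + 106.549 + 103.381 + 102.37 + 104.077 + 103.469 + 102.689) / 9 = 103.6555556
s = sqrt(sum((x - mean)^2)/(n-1)) = 1.2242986
u_A = s / sqrt(n) = 1.2242986 / sqrt(9) = 0.40809953
u_B1 = 0.657 / sqrt(3) = 0.37931913
u_B2 = 1.042 / sqrt(3) = 0.60159898
u_B3 = 1.195 / sqrt(2) = 0.8449926
uc = sqrt(0.40809953^2 + 0.37931913^2 + 0.60159898^2 + 0.8449926^2) = 1.1774388
U = k * uc = 2 * 1.1774388
U = 2.3549

2.3549


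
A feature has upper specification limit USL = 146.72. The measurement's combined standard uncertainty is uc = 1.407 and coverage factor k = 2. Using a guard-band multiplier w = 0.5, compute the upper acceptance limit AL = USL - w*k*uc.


U = k * uc = 2 * 1.407 = 2.814
guard band g = w * U = 0.5 * 2.814 = 1.407
AL = USL - g = 146.72 - 1.407
AL = 145.3130

145.3130


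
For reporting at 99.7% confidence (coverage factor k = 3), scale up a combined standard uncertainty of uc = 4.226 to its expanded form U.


U = k * uc
U = 3 * 4.226
U = 12.6780

12.6780


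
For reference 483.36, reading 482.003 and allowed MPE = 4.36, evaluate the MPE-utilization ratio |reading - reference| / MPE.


e = indication - reference = 482.003 - 483.36 = -1.3570
|e| = 1.3570
ratio = |e| / MPE = 1.3570 / 4.36
ratio = 0.3112

0.3112


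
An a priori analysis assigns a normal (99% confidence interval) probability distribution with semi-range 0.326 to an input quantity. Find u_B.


u_B = half_width / 2.576
u_B = 0.326 / 2.576
u_B = 0.1266

0.1266


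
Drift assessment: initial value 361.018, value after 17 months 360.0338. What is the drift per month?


rate = (v2 - v1) / months
= (360.0338 - 361.018) / 17
= -0.9842 / 17
= -0.0579

-0.0579


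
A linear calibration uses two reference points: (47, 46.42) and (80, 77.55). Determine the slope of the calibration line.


slope = (y2 - y1) / (x2 - x1)
= (77.55 - 46.42) / (80 - 47)
= 31.1300 / 33
= 0.9433

0.9433


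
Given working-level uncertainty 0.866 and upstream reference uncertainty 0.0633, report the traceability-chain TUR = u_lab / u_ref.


TUR = u_lab / u_ref
= 0.866 / 0.0633
= 13.6809

13.6809


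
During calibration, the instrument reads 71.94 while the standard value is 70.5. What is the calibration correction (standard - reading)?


Correction = standard - reading
= 70.5 - 71.94
= -1.4400

-1.4400


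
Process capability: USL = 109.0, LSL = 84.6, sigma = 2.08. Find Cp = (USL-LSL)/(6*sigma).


Cp = (USL - LSL) / (6 * sigma)
= (109.0 - 84.6) / (6 * 2.08)
= 24.4000 / 12.4800
= 1.9551

1.9551


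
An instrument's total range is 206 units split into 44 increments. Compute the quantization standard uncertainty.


resolution = range / divisions
resolution = 206 / 44 = 4.6818182
u_res = resolution / (2*sqrt(3))
u_res = 4.6818182 / 3.4641016
u_res = 1.3515

1.3515


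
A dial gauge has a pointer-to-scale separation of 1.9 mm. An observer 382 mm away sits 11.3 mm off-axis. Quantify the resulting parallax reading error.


error = h * offset / d
= 1.9 * 11.3 / 382
= 0.0562

0.0562


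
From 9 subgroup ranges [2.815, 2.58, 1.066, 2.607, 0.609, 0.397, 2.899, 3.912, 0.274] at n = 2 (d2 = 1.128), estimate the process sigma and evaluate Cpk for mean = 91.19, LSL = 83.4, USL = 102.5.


R_bar = (2.815 + 2.58 + 1.066 + 2.607 + 0.609 + 0.397 + 2.899 + 3.912 + 0.274) / 9 = 1.9065556
sigma = R_bar / d2 = 1.9065556 / 1.128 = 1.6902089
Cp = (USL - LSL)/(6*sigma) = (102.5 - 83.4)/(6*1.6902089) = 1.8834
Cpu = (102.5 - 91.19)/(3*1.6902089) = 2.2305
Cpl = (91.19 - 83.4)/(3*1.6902089) = 1.5363
Cpk = min(Cpu, Cpl) = 1.5363

1.5363


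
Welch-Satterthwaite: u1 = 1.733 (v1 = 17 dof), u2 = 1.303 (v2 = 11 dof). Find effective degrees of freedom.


uc = sqrt(u1^2 + u2^2) = sqrt(1.733^2 + 1.303^2) = 2.1682016
v_eff = uc^4 / (u1^4/v1 + u2^4/v2)
= 2.1682016^4 / (1.733^4/17 + 1.303^4/11)
= 22.100324 / 0.79262372
v_eff = 27.8825

27.8825


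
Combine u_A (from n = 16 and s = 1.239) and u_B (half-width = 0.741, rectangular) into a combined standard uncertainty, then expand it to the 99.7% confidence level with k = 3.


u_A = s / sqrt(n) = 1.239 / sqrt(16) = 0.30975
u_B = half_width / sqrt(3) = 0.741 / sqrt(3) = 0.42781655
uc = sqrt(u_A^2 + u_B^2) = sqrt(0.30975^2 + 0.42781655^2) = 0.52817806
U = k * uc = 3 * 0.52817806
U = 1.5845

1.5845


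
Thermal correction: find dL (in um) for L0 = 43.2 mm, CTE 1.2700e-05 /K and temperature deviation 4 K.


dL = L * alpha * dT
= 43.2 * 1.2700e-05 * 4
= 0.0021946 mm
dL_um = 0.0021946 * 1000 = 2.1946 um

2.1946


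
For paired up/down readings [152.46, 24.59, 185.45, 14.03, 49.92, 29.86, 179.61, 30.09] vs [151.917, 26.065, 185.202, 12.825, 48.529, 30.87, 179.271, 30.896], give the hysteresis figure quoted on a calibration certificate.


|152.46 - 151.917| = 0.5430
|24.59 - 26.065| = 1.4750
|185.45 - 185.202| = 0.2480
|14.03 - 12.825| = 1.2050
|49.92 - 48.529| = 1.3910
|29.86 - 30.87| = 1.0100
|179.61 - 179.271| = 0.3390
|30.09 - 30.896| = 0.8060
hysteresis = max(diffs) = 1.4750

1.4750


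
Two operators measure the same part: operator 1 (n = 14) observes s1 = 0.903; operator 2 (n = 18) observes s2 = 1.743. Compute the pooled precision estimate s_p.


s_p = sqrt(((n1-1)*s1^2 + (n2-1)*s2^2) / (n1+n2-2))
numerator = (14-1)*0.903^2 + (18-1)*1.743^2 = 10.600317 + 51.646833 = 62.24715
denominator = 14 + 18 - 2 = 30
s_p^2 = 62.24715 / 30 = 2.074905
s_p = sqrt(2.074905) = 1.4405

1.4405


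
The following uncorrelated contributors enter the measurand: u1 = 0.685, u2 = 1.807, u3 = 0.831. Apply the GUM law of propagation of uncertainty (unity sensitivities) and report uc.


uc = sqrt(0.685^2 + 1.807^2 + 0.831^2)
uc = sqrt(4.425035)
uc = 2.1036

2.1036


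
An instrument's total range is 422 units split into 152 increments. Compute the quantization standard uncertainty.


resolution = range / divisions
resolution = 422 / 152 = 2.7763158
u_res = resolution / (2*sqrt(3))
u_res = 2.7763158 / 3.4641016
u_res = 0.8015

0.8015


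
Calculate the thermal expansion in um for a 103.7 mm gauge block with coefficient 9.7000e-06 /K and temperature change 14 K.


dL = L * alpha * dT
= 103.7 * 9.7000e-06 * 14
= 0.0140825 mm
dL_um = 0.0140825 * 1000 = 14.0825 um

14.0825


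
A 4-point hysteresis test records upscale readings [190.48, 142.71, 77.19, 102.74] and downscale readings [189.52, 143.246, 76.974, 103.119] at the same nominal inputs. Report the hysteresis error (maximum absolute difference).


|190.48 - 189.52| = 0.9600
|142.71 - 143.246| = 0.5360
|77.19 - 76.974| = 0.2160
|102.74 - 103.119| = 0.3790
hysteresis = max(diffs) = 0.9600

0.9600


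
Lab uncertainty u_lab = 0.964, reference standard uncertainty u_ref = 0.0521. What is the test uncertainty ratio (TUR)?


TUR = u_lab / u_ref
= 0.964 / 0.0521
= 18.5029

18.5029


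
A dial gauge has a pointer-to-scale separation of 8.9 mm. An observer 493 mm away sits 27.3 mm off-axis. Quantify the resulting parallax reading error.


error = h * offset / d
= 8.9 * 27.3 / 493
= 0.4928

0.4928


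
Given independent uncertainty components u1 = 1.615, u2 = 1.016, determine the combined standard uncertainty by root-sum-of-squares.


uc = sqrt(1.615^2 + 1.016^2)
uc = sqrt(3.640481)
uc = 1.9080

1.9080


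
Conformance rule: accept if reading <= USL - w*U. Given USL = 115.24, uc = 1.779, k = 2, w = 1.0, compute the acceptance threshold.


U = k * uc = 2 * 1.779 = 3.558
guard band g = w * U = 1.0 * 3.558 = 3.558
AL = USL - g = 115.24 - 3.558
AL = 111.6820

111.6820


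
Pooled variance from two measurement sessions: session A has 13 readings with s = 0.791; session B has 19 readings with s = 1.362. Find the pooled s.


s_p = sqrt(((n1-1)*s1^2 + (n2-1)*s2^2) / (n1+n2-2))
numerator = (13-1)*0.791^2 + (19-1)*1.362^2 = 7.508172 + 33.390792 = 40.898964
denominator = 13 + 19 - 2 = 30
s_p^2 = 40.898964 / 30 = 1.3632988
s_p = sqrt(1.3632988) = 1.1676

1.1676


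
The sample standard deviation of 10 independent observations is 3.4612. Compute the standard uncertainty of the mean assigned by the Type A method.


u_A = s / sqrt(n)
u_A = 3.4612 / sqrt(10)
u_A = 3.4612 / 3.1622777
u_A = 1.0945

1.0945
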